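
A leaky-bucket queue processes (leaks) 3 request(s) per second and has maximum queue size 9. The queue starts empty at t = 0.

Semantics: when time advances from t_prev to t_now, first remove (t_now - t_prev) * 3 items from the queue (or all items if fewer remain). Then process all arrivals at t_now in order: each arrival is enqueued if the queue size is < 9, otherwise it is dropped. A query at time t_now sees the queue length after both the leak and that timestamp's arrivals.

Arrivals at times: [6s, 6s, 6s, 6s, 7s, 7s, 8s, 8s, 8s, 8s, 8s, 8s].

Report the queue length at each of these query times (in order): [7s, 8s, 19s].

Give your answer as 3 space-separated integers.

Queue lengths at query times:
  query t=7s: backlog = 3
  query t=8s: backlog = 6
  query t=19s: backlog = 0

Answer: 3 6 0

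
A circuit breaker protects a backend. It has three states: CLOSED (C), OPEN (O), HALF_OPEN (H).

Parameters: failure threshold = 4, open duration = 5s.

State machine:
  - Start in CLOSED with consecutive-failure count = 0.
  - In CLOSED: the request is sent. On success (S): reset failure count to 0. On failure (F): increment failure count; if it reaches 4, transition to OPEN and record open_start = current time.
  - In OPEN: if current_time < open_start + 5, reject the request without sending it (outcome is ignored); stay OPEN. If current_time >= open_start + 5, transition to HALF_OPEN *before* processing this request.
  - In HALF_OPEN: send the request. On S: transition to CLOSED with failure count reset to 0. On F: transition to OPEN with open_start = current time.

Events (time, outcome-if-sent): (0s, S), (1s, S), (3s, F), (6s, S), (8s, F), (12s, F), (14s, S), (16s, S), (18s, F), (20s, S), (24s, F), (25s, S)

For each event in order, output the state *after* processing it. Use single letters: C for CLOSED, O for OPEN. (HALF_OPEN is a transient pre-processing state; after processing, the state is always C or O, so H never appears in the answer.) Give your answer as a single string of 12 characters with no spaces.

Answer: CCCCCCCCCCCC

Derivation:
State after each event:
  event#1 t=0s outcome=S: state=CLOSED
  event#2 t=1s outcome=S: state=CLOSED
  event#3 t=3s outcome=F: state=CLOSED
  event#4 t=6s outcome=S: state=CLOSED
  event#5 t=8s outcome=F: state=CLOSED
  event#6 t=12s outcome=F: state=CLOSED
  event#7 t=14s outcome=S: state=CLOSED
  event#8 t=16s outcome=S: state=CLOSED
  event#9 t=18s outcome=F: state=CLOSED
  event#10 t=20s outcome=S: state=CLOSED
  event#11 t=24s outcome=F: state=CLOSED
  event#12 t=25s outcome=S: state=CLOSED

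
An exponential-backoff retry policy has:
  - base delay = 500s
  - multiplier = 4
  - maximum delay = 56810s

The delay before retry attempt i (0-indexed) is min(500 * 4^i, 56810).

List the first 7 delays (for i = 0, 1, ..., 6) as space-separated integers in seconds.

Computing each delay:
  i=0: min(500*4^0, 56810) = 500
  i=1: min(500*4^1, 56810) = 2000
  i=2: min(500*4^2, 56810) = 8000
  i=3: min(500*4^3, 56810) = 32000
  i=4: min(500*4^4, 56810) = 56810
  i=5: min(500*4^5, 56810) = 56810
  i=6: min(500*4^6, 56810) = 56810

Answer: 500 2000 8000 32000 56810 56810 56810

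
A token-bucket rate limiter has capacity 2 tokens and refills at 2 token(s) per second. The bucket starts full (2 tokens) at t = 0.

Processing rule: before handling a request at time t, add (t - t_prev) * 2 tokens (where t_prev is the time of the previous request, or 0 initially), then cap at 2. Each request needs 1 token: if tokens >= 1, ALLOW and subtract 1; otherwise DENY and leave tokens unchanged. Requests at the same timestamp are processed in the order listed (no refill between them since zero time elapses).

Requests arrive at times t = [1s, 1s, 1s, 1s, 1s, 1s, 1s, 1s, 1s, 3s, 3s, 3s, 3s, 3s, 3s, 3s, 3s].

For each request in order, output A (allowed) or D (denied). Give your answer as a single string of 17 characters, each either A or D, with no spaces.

Simulating step by step:
  req#1 t=1s: ALLOW
  req#2 t=1s: ALLOW
  req#3 t=1s: DENY
  req#4 t=1s: DENY
  req#5 t=1s: DENY
  req#6 t=1s: DENY
  req#7 t=1s: DENY
  req#8 t=1s: DENY
  req#9 t=1s: DENY
  req#10 t=3s: ALLOW
  req#11 t=3s: ALLOW
  req#12 t=3s: DENY
  req#13 t=3s: DENY
  req#14 t=3s: DENY
  req#15 t=3s: DENY
  req#16 t=3s: DENY
  req#17 t=3s: DENY

Answer: AADDDDDDDAADDDDDD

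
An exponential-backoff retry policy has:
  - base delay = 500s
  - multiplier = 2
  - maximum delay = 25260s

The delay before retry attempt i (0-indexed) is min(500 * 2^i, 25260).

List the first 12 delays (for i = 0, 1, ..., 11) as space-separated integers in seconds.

Answer: 500 1000 2000 4000 8000 16000 25260 25260 25260 25260 25260 25260

Derivation:
Computing each delay:
  i=0: min(500*2^0, 25260) = 500
  i=1: min(500*2^1, 25260) = 1000
  i=2: min(500*2^2, 25260) = 2000
  i=3: min(500*2^3, 25260) = 4000
  i=4: min(500*2^4, 25260) = 8000
  i=5: min(500*2^5, 25260) = 16000
  i=6: min(500*2^6, 25260) = 25260
  i=7: min(500*2^7, 25260) = 25260
  i=8: min(500*2^8, 25260) = 25260
  i=9: min(500*2^9, 25260) = 25260
  i=10: min(500*2^10, 25260) = 25260
  i=11: min(500*2^11, 25260) = 25260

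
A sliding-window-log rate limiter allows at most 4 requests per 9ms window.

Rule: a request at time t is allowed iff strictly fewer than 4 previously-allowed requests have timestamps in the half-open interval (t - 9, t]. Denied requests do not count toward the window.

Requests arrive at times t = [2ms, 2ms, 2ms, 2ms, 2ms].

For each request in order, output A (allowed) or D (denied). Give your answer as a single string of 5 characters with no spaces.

Tracking allowed requests in the window:
  req#1 t=2ms: ALLOW
  req#2 t=2ms: ALLOW
  req#3 t=2ms: ALLOW
  req#4 t=2ms: ALLOW
  req#5 t=2ms: DENY

Answer: AAAAD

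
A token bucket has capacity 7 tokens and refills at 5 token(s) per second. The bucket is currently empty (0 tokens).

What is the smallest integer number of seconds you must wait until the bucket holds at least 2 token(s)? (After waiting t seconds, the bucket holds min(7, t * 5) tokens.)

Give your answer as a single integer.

Need t * 5 >= 2, so t >= 2/5.
Smallest integer t = ceil(2/5) = 1.

Answer: 1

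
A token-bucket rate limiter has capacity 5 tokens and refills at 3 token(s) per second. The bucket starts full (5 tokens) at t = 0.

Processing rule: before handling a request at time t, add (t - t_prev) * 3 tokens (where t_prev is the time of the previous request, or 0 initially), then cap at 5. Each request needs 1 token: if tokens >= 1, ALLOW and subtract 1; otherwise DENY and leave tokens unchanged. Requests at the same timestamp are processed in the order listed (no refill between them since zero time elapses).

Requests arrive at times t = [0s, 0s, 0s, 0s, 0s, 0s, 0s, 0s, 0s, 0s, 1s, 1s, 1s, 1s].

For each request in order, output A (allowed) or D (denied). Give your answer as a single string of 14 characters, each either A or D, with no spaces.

Simulating step by step:
  req#1 t=0s: ALLOW
  req#2 t=0s: ALLOW
  req#3 t=0s: ALLOW
  req#4 t=0s: ALLOW
  req#5 t=0s: ALLOW
  req#6 t=0s: DENY
  req#7 t=0s: DENY
  req#8 t=0s: DENY
  req#9 t=0s: DENY
  req#10 t=0s: DENY
  req#11 t=1s: ALLOW
  req#12 t=1s: ALLOW
  req#13 t=1s: ALLOW
  req#14 t=1s: DENY

Answer: AAAAADDDDDAAAD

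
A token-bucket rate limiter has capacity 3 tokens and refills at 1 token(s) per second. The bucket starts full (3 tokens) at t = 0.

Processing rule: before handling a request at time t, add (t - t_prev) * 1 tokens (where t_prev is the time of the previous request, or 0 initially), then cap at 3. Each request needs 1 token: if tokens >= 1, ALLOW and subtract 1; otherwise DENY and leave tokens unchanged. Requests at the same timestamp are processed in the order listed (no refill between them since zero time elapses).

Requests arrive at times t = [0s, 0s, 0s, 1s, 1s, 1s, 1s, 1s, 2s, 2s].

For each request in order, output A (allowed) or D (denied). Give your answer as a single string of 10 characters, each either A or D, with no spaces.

Simulating step by step:
  req#1 t=0s: ALLOW
  req#2 t=0s: ALLOW
  req#3 t=0s: ALLOW
  req#4 t=1s: ALLOW
  req#5 t=1s: DENY
  req#6 t=1s: DENY
  req#7 t=1s: DENY
  req#8 t=1s: DENY
  req#9 t=2s: ALLOW
  req#10 t=2s: DENY

Answer: AAAADDDDAD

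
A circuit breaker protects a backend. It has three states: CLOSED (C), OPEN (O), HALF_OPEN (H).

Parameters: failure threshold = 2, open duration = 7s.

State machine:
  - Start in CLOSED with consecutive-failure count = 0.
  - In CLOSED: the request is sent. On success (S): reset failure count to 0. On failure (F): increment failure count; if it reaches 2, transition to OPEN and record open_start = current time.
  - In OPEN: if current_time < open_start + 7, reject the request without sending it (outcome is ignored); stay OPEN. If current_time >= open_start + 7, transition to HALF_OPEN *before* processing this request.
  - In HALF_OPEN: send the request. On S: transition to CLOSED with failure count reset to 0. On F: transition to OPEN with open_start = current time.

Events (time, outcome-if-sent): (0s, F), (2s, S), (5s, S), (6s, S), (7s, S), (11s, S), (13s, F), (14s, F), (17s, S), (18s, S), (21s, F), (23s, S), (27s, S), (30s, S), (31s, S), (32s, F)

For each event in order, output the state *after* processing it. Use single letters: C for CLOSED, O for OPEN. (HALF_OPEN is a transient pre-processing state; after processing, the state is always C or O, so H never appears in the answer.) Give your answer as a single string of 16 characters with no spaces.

Answer: CCCCCCCOOOOOOCCC

Derivation:
State after each event:
  event#1 t=0s outcome=F: state=CLOSED
  event#2 t=2s outcome=S: state=CLOSED
  event#3 t=5s outcome=S: state=CLOSED
  event#4 t=6s outcome=S: state=CLOSED
  event#5 t=7s outcome=S: state=CLOSED
  event#6 t=11s outcome=S: state=CLOSED
  event#7 t=13s outcome=F: state=CLOSED
  event#8 t=14s outcome=F: state=OPEN
  event#9 t=17s outcome=S: state=OPEN
  event#10 t=18s outcome=S: state=OPEN
  event#11 t=21s outcome=F: state=OPEN
  event#12 t=23s outcome=S: state=OPEN
  event#13 t=27s outcome=S: state=OPEN
  event#14 t=30s outcome=S: state=CLOSED
  event#15 t=31s outcome=S: state=CLOSED
  event#16 t=32s outcome=F: state=CLOSED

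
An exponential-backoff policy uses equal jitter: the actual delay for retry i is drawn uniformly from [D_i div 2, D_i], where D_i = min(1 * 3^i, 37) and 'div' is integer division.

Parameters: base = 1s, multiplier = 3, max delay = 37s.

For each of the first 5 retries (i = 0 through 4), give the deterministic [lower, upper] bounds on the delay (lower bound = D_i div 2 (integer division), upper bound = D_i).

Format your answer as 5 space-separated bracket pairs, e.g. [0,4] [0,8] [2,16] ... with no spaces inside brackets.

Answer: [0,1] [1,3] [4,9] [13,27] [18,37]

Derivation:
Computing bounds per retry:
  i=0: D_i=min(1*3^0,37)=1, bounds=[0,1]
  i=1: D_i=min(1*3^1,37)=3, bounds=[1,3]
  i=2: D_i=min(1*3^2,37)=9, bounds=[4,9]
  i=3: D_i=min(1*3^3,37)=27, bounds=[13,27]
  i=4: D_i=min(1*3^4,37)=37, bounds=[18,37]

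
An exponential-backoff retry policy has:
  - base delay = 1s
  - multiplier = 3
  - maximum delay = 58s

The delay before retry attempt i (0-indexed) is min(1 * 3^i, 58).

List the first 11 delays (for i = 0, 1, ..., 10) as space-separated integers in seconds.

Computing each delay:
  i=0: min(1*3^0, 58) = 1
  i=1: min(1*3^1, 58) = 3
  i=2: min(1*3^2, 58) = 9
  i=3: min(1*3^3, 58) = 27
  i=4: min(1*3^4, 58) = 58
  i=5: min(1*3^5, 58) = 58
  i=6: min(1*3^6, 58) = 58
  i=7: min(1*3^7, 58) = 58
  i=8: min(1*3^8, 58) = 58
  i=9: min(1*3^9, 58) = 58
  i=10: min(1*3^10, 58) = 58

Answer: 1 3 9 27 58 58 58 58 58 58 58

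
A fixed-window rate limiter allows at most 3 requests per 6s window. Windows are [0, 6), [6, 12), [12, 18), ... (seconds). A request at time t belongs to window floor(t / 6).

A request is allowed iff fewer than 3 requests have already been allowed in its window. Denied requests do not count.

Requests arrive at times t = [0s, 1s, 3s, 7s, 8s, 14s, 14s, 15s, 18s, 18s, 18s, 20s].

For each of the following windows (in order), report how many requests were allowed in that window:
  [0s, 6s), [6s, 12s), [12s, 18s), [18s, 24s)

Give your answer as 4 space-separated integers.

Processing requests:
  req#1 t=0s (window 0): ALLOW
  req#2 t=1s (window 0): ALLOW
  req#3 t=3s (window 0): ALLOW
  req#4 t=7s (window 1): ALLOW
  req#5 t=8s (window 1): ALLOW
  req#6 t=14s (window 2): ALLOW
  req#7 t=14s (window 2): ALLOW
  req#8 t=15s (window 2): ALLOW
  req#9 t=18s (window 3): ALLOW
  req#10 t=18s (window 3): ALLOW
  req#11 t=18s (window 3): ALLOW
  req#12 t=20s (window 3): DENY

Allowed counts by window: 3 2 3 3

Answer: 3 2 3 3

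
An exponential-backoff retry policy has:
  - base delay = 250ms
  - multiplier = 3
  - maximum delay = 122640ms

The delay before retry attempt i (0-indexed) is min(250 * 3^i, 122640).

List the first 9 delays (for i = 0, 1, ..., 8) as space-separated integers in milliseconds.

Answer: 250 750 2250 6750 20250 60750 122640 122640 122640

Derivation:
Computing each delay:
  i=0: min(250*3^0, 122640) = 250
  i=1: min(250*3^1, 122640) = 750
  i=2: min(250*3^2, 122640) = 2250
  i=3: min(250*3^3, 122640) = 6750
  i=4: min(250*3^4, 122640) = 20250
  i=5: min(250*3^5, 122640) = 60750
  i=6: min(250*3^6, 122640) = 122640
  i=7: min(250*3^7, 122640) = 122640
  i=8: min(250*3^8, 122640) = 122640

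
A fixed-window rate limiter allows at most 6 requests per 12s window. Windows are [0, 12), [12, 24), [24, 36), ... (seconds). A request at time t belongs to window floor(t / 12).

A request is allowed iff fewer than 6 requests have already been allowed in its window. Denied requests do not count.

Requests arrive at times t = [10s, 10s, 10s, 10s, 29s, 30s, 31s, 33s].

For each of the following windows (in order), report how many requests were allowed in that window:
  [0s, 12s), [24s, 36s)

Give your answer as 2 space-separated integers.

Processing requests:
  req#1 t=10s (window 0): ALLOW
  req#2 t=10s (window 0): ALLOW
  req#3 t=10s (window 0): ALLOW
  req#4 t=10s (window 0): ALLOW
  req#5 t=29s (window 2): ALLOW
  req#6 t=30s (window 2): ALLOW
  req#7 t=31s (window 2): ALLOW
  req#8 t=33s (window 2): ALLOW

Allowed counts by window: 4 4

Answer: 4 4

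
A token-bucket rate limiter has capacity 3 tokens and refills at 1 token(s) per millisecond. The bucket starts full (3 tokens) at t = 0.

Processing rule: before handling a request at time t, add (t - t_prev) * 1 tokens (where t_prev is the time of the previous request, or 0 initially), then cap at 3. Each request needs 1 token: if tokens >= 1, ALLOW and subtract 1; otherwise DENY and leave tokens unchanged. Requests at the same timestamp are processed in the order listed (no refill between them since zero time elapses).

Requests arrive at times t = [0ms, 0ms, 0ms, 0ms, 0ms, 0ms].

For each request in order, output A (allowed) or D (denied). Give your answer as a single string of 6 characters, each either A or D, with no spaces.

Answer: AAADDD

Derivation:
Simulating step by step:
  req#1 t=0ms: ALLOW
  req#2 t=0ms: ALLOW
  req#3 t=0ms: ALLOW
  req#4 t=0ms: DENY
  req#5 t=0ms: DENY
  req#6 t=0ms: DENY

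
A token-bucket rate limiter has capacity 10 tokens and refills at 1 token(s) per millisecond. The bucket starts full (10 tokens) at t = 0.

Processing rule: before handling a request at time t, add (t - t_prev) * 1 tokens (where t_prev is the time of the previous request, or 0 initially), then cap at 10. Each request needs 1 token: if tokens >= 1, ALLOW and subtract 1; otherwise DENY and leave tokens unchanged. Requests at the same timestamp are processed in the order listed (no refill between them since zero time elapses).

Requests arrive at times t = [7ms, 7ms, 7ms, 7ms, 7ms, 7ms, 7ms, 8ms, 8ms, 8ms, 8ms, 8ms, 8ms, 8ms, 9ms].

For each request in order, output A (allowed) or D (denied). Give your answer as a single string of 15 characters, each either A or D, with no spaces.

Answer: AAAAAAAAAAADDDA

Derivation:
Simulating step by step:
  req#1 t=7ms: ALLOW
  req#2 t=7ms: ALLOW
  req#3 t=7ms: ALLOW
  req#4 t=7ms: ALLOW
  req#5 t=7ms: ALLOW
  req#6 t=7ms: ALLOW
  req#7 t=7ms: ALLOW
  req#8 t=8ms: ALLOW
  req#9 t=8ms: ALLOW
  req#10 t=8ms: ALLOW
  req#11 t=8ms: ALLOW
  req#12 t=8ms: DENY
  req#13 t=8ms: DENY
  req#14 t=8ms: DENY
  req#15 t=9ms: ALLOW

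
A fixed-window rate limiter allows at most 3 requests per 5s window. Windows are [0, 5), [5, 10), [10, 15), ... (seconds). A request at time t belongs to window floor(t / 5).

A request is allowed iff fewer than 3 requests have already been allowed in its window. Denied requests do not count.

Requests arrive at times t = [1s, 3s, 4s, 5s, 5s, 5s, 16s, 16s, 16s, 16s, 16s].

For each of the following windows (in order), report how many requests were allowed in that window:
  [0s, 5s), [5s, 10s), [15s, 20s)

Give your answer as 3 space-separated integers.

Answer: 3 3 3

Derivation:
Processing requests:
  req#1 t=1s (window 0): ALLOW
  req#2 t=3s (window 0): ALLOW
  req#3 t=4s (window 0): ALLOW
  req#4 t=5s (window 1): ALLOW
  req#5 t=5s (window 1): ALLOW
  req#6 t=5s (window 1): ALLOW
  req#7 t=16s (window 3): ALLOW
  req#8 t=16s (window 3): ALLOW
  req#9 t=16s (window 3): ALLOW
  req#10 t=16s (window 3): DENY
  req#11 t=16s (window 3): DENY

Allowed counts by window: 3 3 3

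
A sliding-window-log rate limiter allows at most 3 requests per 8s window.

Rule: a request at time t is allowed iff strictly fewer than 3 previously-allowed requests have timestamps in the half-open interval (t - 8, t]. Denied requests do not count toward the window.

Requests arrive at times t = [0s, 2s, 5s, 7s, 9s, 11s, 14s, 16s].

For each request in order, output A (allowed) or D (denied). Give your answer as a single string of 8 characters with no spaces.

Tracking allowed requests in the window:
  req#1 t=0s: ALLOW
  req#2 t=2s: ALLOW
  req#3 t=5s: ALLOW
  req#4 t=7s: DENY
  req#5 t=9s: ALLOW
  req#6 t=11s: ALLOW
  req#7 t=14s: ALLOW
  req#8 t=16s: DENY

Answer: AAADAAAD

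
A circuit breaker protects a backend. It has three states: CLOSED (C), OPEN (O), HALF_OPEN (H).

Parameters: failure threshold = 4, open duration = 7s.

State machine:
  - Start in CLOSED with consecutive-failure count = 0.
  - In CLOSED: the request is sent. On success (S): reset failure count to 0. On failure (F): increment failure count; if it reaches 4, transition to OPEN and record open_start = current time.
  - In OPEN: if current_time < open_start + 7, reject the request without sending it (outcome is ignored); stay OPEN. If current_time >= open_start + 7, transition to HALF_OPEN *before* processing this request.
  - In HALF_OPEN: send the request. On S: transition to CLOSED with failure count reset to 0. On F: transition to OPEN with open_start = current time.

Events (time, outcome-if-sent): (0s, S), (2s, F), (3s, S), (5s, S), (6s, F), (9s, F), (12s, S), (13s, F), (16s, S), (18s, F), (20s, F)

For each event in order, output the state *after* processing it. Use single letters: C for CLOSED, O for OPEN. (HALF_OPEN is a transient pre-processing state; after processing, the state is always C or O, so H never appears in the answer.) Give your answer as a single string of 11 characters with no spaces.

Answer: CCCCCCCCCCC

Derivation:
State after each event:
  event#1 t=0s outcome=S: state=CLOSED
  event#2 t=2s outcome=F: state=CLOSED
  event#3 t=3s outcome=S: state=CLOSED
  event#4 t=5s outcome=S: state=CLOSED
  event#5 t=6s outcome=F: state=CLOSED
  event#6 t=9s outcome=F: state=CLOSED
  event#7 t=12s outcome=S: state=CLOSED
  event#8 t=13s outcome=F: state=CLOSED
  event#9 t=16s outcome=S: state=CLOSED
  event#10 t=18s outcome=F: state=CLOSED
  event#11 t=20s outcome=F: state=CLOSED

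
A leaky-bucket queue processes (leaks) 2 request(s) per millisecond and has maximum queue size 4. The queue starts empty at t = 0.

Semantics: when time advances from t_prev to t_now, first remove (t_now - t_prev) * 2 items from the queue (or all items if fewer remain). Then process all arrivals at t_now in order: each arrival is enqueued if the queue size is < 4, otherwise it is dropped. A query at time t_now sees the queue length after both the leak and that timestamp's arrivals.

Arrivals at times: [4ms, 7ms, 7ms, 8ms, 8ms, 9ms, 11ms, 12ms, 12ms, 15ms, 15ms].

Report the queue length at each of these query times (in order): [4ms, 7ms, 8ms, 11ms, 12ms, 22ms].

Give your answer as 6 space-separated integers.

Answer: 1 2 2 1 2 0

Derivation:
Queue lengths at query times:
  query t=4ms: backlog = 1
  query t=7ms: backlog = 2
  query t=8ms: backlog = 2
  query t=11ms: backlog = 1
  query t=12ms: backlog = 2
  query t=22ms: backlog = 0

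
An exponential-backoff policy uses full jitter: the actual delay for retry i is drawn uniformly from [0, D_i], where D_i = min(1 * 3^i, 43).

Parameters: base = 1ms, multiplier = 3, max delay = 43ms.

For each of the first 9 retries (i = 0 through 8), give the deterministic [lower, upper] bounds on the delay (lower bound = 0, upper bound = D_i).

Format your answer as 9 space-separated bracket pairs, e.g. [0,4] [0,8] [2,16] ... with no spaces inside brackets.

Computing bounds per retry:
  i=0: D_i=min(1*3^0,43)=1, bounds=[0,1]
  i=1: D_i=min(1*3^1,43)=3, bounds=[0,3]
  i=2: D_i=min(1*3^2,43)=9, bounds=[0,9]
  i=3: D_i=min(1*3^3,43)=27, bounds=[0,27]
  i=4: D_i=min(1*3^4,43)=43, bounds=[0,43]
  i=5: D_i=min(1*3^5,43)=43, bounds=[0,43]
  i=6: D_i=min(1*3^6,43)=43, bounds=[0,43]
  i=7: D_i=min(1*3^7,43)=43, bounds=[0,43]
  i=8: D_i=min(1*3^8,43)=43, bounds=[0,43]

Answer: [0,1] [0,3] [0,9] [0,27] [0,43] [0,43] [0,43] [0,43] [0,43]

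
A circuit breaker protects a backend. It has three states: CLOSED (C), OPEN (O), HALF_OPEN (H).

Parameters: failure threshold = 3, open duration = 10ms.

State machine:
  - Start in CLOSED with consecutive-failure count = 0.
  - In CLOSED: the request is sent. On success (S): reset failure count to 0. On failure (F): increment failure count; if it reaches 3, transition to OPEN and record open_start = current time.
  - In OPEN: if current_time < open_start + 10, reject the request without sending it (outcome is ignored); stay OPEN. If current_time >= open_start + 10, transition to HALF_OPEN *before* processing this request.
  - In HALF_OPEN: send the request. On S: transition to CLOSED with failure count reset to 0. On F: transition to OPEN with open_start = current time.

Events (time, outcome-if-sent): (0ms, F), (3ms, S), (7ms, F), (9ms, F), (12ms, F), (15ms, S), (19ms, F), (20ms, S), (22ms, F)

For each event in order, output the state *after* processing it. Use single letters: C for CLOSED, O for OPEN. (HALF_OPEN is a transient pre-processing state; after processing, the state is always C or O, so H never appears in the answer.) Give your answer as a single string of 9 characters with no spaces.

Answer: CCCCOOOOO

Derivation:
State after each event:
  event#1 t=0ms outcome=F: state=CLOSED
  event#2 t=3ms outcome=S: state=CLOSED
  event#3 t=7ms outcome=F: state=CLOSED
  event#4 t=9ms outcome=F: state=CLOSED
  event#5 t=12ms outcome=F: state=OPEN
  event#6 t=15ms outcome=S: state=OPEN
  event#7 t=19ms outcome=F: state=OPEN
  event#8 t=20ms outcome=S: state=OPEN
  event#9 t=22ms outcome=F: state=OPEN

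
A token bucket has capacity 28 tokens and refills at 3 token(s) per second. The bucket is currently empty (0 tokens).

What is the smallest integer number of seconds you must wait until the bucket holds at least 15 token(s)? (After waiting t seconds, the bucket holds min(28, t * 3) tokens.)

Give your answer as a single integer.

Answer: 5

Derivation:
Need t * 3 >= 15, so t >= 15/3.
Smallest integer t = ceil(15/3) = 5.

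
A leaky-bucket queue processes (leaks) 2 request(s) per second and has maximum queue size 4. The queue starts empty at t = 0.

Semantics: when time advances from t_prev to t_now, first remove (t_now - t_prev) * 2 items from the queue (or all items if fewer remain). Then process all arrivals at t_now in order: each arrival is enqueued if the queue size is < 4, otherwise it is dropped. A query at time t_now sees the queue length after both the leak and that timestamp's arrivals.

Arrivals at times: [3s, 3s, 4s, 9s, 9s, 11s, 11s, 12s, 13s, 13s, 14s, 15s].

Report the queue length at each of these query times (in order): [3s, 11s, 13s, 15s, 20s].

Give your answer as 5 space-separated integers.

Answer: 2 2 2 1 0

Derivation:
Queue lengths at query times:
  query t=3s: backlog = 2
  query t=11s: backlog = 2
  query t=13s: backlog = 2
  query t=15s: backlog = 1
  query t=20s: backlog = 0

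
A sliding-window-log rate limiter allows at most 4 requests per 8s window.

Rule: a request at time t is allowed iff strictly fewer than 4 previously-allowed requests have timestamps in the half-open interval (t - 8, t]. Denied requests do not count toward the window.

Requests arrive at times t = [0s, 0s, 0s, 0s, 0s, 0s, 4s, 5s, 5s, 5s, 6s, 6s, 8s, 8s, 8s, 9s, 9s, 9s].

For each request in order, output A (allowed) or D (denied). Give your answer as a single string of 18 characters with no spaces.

Answer: AAAADDDDDDDDAAAADD

Derivation:
Tracking allowed requests in the window:
  req#1 t=0s: ALLOW
  req#2 t=0s: ALLOW
  req#3 t=0s: ALLOW
  req#4 t=0s: ALLOW
  req#5 t=0s: DENY
  req#6 t=0s: DENY
  req#7 t=4s: DENY
  req#8 t=5s: DENY
  req#9 t=5s: DENY
  req#10 t=5s: DENY
  req#11 t=6s: DENY
  req#12 t=6s: DENY
  req#13 t=8s: ALLOW
  req#14 t=8s: ALLOW
  req#15 t=8s: ALLOW
  req#16 t=9s: ALLOW
  req#17 t=9s: DENY
  req#18 t=9s: DENY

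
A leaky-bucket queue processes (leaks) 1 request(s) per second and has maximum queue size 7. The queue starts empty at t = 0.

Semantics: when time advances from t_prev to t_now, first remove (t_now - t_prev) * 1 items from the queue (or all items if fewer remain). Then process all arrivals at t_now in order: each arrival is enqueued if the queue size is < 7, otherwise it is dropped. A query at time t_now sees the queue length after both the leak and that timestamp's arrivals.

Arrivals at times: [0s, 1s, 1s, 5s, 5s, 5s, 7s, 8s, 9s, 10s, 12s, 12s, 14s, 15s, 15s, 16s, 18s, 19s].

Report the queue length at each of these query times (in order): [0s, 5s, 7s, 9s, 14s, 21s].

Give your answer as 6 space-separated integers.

Queue lengths at query times:
  query t=0s: backlog = 1
  query t=5s: backlog = 3
  query t=7s: backlog = 2
  query t=9s: backlog = 2
  query t=14s: backlog = 1
  query t=21s: backlog = 0

Answer: 1 3 2 2 1 0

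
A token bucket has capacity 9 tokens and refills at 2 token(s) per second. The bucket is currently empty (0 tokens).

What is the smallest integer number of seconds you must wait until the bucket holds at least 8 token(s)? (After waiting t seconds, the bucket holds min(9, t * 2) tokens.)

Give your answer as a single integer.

Answer: 4

Derivation:
Need t * 2 >= 8, so t >= 8/2.
Smallest integer t = ceil(8/2) = 4.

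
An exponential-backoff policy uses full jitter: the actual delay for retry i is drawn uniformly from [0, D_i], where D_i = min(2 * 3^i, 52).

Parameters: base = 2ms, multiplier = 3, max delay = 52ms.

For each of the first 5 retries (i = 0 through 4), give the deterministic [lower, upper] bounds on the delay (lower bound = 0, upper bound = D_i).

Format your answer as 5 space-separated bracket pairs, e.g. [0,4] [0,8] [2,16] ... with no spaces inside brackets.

Answer: [0,2] [0,6] [0,18] [0,52] [0,52]

Derivation:
Computing bounds per retry:
  i=0: D_i=min(2*3^0,52)=2, bounds=[0,2]
  i=1: D_i=min(2*3^1,52)=6, bounds=[0,6]
  i=2: D_i=min(2*3^2,52)=18, bounds=[0,18]
  i=3: D_i=min(2*3^3,52)=52, bounds=[0,52]
  i=4: D_i=min(2*3^4,52)=52, bounds=[0,52]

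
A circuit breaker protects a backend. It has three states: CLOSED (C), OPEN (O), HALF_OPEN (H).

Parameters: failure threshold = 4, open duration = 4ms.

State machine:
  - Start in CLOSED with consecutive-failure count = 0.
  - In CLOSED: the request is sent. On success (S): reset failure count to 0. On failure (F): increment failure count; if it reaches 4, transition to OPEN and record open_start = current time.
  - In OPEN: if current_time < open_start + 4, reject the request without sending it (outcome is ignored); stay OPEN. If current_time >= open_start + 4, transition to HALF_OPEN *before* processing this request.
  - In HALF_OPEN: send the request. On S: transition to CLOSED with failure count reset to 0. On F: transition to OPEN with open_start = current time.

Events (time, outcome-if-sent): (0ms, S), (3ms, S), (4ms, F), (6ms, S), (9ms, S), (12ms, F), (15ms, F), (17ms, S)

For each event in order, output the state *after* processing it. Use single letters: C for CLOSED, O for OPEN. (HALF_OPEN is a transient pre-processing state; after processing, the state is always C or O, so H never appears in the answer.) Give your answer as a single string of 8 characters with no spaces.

State after each event:
  event#1 t=0ms outcome=S: state=CLOSED
  event#2 t=3ms outcome=S: state=CLOSED
  event#3 t=4ms outcome=F: state=CLOSED
  event#4 t=6ms outcome=S: state=CLOSED
  event#5 t=9ms outcome=S: state=CLOSED
  event#6 t=12ms outcome=F: state=CLOSED
  event#7 t=15ms outcome=F: state=CLOSED
  event#8 t=17ms outcome=S: state=CLOSED

Answer: CCCCCCCC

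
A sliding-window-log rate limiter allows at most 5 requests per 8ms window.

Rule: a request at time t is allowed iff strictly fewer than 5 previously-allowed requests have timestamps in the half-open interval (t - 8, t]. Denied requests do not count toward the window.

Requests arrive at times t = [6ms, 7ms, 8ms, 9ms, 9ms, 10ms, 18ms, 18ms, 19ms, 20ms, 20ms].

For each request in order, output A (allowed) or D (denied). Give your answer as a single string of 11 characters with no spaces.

Answer: AAAAADAAAAA

Derivation:
Tracking allowed requests in the window:
  req#1 t=6ms: ALLOW
  req#2 t=7ms: ALLOW
  req#3 t=8ms: ALLOW
  req#4 t=9ms: ALLOW
  req#5 t=9ms: ALLOW
  req#6 t=10ms: DENY
  req#7 t=18ms: ALLOW
  req#8 t=18ms: ALLOW
  req#9 t=19ms: ALLOW
  req#10 t=20ms: ALLOW
  req#11 t=20ms: ALLOW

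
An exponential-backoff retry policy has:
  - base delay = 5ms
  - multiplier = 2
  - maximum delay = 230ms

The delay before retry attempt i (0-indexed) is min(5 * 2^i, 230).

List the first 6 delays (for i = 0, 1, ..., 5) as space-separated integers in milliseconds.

Answer: 5 10 20 40 80 160

Derivation:
Computing each delay:
  i=0: min(5*2^0, 230) = 5
  i=1: min(5*2^1, 230) = 10
  i=2: min(5*2^2, 230) = 20
  i=3: min(5*2^3, 230) = 40
  i=4: min(5*2^4, 230) = 80
  i=5: min(5*2^5, 230) = 160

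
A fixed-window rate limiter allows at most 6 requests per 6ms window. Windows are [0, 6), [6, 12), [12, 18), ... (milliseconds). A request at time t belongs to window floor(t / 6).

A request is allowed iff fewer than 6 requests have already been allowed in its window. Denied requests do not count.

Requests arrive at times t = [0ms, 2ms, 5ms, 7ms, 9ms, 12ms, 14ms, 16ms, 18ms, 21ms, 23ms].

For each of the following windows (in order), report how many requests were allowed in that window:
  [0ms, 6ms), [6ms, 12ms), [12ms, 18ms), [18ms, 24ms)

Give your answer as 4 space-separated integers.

Processing requests:
  req#1 t=0ms (window 0): ALLOW
  req#2 t=2ms (window 0): ALLOW
  req#3 t=5ms (window 0): ALLOW
  req#4 t=7ms (window 1): ALLOW
  req#5 t=9ms (window 1): ALLOW
  req#6 t=12ms (window 2): ALLOW
  req#7 t=14ms (window 2): ALLOW
  req#8 t=16ms (window 2): ALLOW
  req#9 t=18ms (window 3): ALLOW
  req#10 t=21ms (window 3): ALLOW
  req#11 t=23ms (window 3): ALLOW

Allowed counts by window: 3 2 3 3

Answer: 3 2 3 3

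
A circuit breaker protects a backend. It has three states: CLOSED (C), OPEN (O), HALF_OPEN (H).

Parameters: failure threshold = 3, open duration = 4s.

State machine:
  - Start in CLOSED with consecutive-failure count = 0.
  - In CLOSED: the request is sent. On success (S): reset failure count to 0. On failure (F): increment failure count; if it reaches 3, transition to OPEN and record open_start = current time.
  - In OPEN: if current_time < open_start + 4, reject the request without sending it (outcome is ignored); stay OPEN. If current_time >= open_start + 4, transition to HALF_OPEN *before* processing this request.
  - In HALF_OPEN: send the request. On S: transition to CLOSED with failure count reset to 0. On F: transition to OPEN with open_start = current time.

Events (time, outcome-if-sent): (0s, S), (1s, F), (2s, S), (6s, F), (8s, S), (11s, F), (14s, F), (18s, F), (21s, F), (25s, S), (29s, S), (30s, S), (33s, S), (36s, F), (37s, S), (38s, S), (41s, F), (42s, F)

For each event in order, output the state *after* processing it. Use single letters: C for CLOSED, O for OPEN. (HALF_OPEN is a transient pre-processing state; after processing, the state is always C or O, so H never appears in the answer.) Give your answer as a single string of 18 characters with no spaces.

Answer: CCCCCCCOOCCCCCCCCC

Derivation:
State after each event:
  event#1 t=0s outcome=S: state=CLOSED
  event#2 t=1s outcome=F: state=CLOSED
  event#3 t=2s outcome=S: state=CLOSED
  event#4 t=6s outcome=F: state=CLOSED
  event#5 t=8s outcome=S: state=CLOSED
  event#6 t=11s outcome=F: state=CLOSED
  event#7 t=14s outcome=F: state=CLOSED
  event#8 t=18s outcome=F: state=OPEN
  event#9 t=21s outcome=F: state=OPEN
  event#10 t=25s outcome=S: state=CLOSED
  event#11 t=29s outcome=S: state=CLOSED
  event#12 t=30s outcome=S: state=CLOSED
  event#13 t=33s outcome=S: state=CLOSED
  event#14 t=36s outcome=F: state=CLOSED
  event#15 t=37s outcome=S: state=CLOSED
  event#16 t=38s outcome=S: state=CLOSED
  event#17 t=41s outcome=F: state=CLOSED
  event#18 t=42s outcome=F: state=CLOSED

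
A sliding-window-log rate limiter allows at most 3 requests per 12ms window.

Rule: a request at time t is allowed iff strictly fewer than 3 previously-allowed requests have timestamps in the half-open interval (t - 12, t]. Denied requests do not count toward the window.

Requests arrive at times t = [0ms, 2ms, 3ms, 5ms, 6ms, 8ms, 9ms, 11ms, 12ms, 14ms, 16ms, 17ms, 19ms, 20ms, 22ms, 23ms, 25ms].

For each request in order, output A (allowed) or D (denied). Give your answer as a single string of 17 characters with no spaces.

Answer: AAADDDDDAAADDDDDA

Derivation:
Tracking allowed requests in the window:
  req#1 t=0ms: ALLOW
  req#2 t=2ms: ALLOW
  req#3 t=3ms: ALLOW
  req#4 t=5ms: DENY
  req#5 t=6ms: DENY
  req#6 t=8ms: DENY
  req#7 t=9ms: DENY
  req#8 t=11ms: DENY
  req#9 t=12ms: ALLOW
  req#10 t=14ms: ALLOW
  req#11 t=16ms: ALLOW
  req#12 t=17ms: DENY
  req#13 t=19ms: DENY
  req#14 t=20ms: DENY
  req#15 t=22ms: DENY
  req#16 t=23ms: DENY
  req#17 t=25ms: ALLOW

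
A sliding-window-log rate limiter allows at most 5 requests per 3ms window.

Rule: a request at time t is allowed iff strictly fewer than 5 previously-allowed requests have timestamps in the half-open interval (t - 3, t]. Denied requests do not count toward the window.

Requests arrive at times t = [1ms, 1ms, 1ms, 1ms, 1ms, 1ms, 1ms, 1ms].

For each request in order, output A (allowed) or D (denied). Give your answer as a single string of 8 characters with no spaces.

Tracking allowed requests in the window:
  req#1 t=1ms: ALLOW
  req#2 t=1ms: ALLOW
  req#3 t=1ms: ALLOW
  req#4 t=1ms: ALLOW
  req#5 t=1ms: ALLOW
  req#6 t=1ms: DENY
  req#7 t=1ms: DENY
  req#8 t=1ms: DENY

Answer: AAAAADDD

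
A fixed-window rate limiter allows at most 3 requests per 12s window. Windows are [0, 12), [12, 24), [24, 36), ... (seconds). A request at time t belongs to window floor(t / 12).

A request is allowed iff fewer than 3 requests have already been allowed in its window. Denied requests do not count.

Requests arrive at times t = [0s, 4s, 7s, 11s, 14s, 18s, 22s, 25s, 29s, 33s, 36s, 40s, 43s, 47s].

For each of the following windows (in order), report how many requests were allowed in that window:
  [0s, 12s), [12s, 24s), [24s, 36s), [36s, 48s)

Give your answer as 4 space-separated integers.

Processing requests:
  req#1 t=0s (window 0): ALLOW
  req#2 t=4s (window 0): ALLOW
  req#3 t=7s (window 0): ALLOW
  req#4 t=11s (window 0): DENY
  req#5 t=14s (window 1): ALLOW
  req#6 t=18s (window 1): ALLOW
  req#7 t=22s (window 1): ALLOW
  req#8 t=25s (window 2): ALLOW
  req#9 t=29s (window 2): ALLOW
  req#10 t=33s (window 2): ALLOW
  req#11 t=36s (window 3): ALLOW
  req#12 t=40s (window 3): ALLOW
  req#13 t=43s (window 3): ALLOW
  req#14 t=47s (window 3): DENY

Allowed counts by window: 3 3 3 3

Answer: 3 3 3 3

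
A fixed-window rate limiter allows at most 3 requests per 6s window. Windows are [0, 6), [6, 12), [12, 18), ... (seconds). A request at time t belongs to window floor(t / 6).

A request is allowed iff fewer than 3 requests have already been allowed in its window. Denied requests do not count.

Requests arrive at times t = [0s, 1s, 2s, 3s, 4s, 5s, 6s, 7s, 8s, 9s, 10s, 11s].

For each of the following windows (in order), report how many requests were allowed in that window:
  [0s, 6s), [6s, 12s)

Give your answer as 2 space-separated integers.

Answer: 3 3

Derivation:
Processing requests:
  req#1 t=0s (window 0): ALLOW
  req#2 t=1s (window 0): ALLOW
  req#3 t=2s (window 0): ALLOW
  req#4 t=3s (window 0): DENY
  req#5 t=4s (window 0): DENY
  req#6 t=5s (window 0): DENY
  req#7 t=6s (window 1): ALLOW
  req#8 t=7s (window 1): ALLOW
  req#9 t=8s (window 1): ALLOW
  req#10 t=9s (window 1): DENY
  req#11 t=10s (window 1): DENY
  req#12 t=11s (window 1): DENY

Allowed counts by window: 3 3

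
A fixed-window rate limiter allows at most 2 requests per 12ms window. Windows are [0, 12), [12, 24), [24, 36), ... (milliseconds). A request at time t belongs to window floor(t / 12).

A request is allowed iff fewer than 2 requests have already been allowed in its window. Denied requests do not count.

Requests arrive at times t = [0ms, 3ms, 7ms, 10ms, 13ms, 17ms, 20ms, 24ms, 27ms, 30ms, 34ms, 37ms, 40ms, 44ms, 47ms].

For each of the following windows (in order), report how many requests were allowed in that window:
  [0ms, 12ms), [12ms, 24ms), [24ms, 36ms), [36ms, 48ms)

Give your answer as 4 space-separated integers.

Processing requests:
  req#1 t=0ms (window 0): ALLOW
  req#2 t=3ms (window 0): ALLOW
  req#3 t=7ms (window 0): DENY
  req#4 t=10ms (window 0): DENY
  req#5 t=13ms (window 1): ALLOW
  req#6 t=17ms (window 1): ALLOW
  req#7 t=20ms (window 1): DENY
  req#8 t=24ms (window 2): ALLOW
  req#9 t=27ms (window 2): ALLOW
  req#10 t=30ms (window 2): DENY
  req#11 t=34ms (window 2): DENY
  req#12 t=37ms (window 3): ALLOW
  req#13 t=40ms (window 3): ALLOW
  req#14 t=44ms (window 3): DENY
  req#15 t=47ms (window 3): DENY

Allowed counts by window: 2 2 2 2

Answer: 2 2 2 2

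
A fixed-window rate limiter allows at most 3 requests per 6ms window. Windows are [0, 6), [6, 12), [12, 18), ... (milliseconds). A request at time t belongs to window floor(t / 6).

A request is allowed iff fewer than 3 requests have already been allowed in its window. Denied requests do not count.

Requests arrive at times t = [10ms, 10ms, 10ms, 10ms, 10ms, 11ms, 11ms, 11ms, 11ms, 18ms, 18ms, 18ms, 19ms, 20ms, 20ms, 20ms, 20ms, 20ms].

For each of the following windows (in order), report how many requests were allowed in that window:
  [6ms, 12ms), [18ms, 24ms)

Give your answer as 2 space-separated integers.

Answer: 3 3

Derivation:
Processing requests:
  req#1 t=10ms (window 1): ALLOW
  req#2 t=10ms (window 1): ALLOW
  req#3 t=10ms (window 1): ALLOW
  req#4 t=10ms (window 1): DENY
  req#5 t=10ms (window 1): DENY
  req#6 t=11ms (window 1): DENY
  req#7 t=11ms (window 1): DENY
  req#8 t=11ms (window 1): DENY
  req#9 t=11ms (window 1): DENY
  req#10 t=18ms (window 3): ALLOW
  req#11 t=18ms (window 3): ALLOW
  req#12 t=18ms (window 3): ALLOW
  req#13 t=19ms (window 3): DENY
  req#14 t=20ms (window 3): DENY
  req#15 t=20ms (window 3): DENY
  req#16 t=20ms (window 3): DENY
  req#17 t=20ms (window 3): DENY
  req#18 t=20ms (window 3): DENY

Allowed counts by window: 3 3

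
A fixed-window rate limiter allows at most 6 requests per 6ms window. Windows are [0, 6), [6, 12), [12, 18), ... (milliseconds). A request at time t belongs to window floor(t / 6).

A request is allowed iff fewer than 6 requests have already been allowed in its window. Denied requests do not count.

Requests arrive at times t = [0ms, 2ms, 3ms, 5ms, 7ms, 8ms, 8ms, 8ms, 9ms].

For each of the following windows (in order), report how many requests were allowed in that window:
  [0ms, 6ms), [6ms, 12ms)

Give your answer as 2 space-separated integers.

Answer: 4 5

Derivation:
Processing requests:
  req#1 t=0ms (window 0): ALLOW
  req#2 t=2ms (window 0): ALLOW
  req#3 t=3ms (window 0): ALLOW
  req#4 t=5ms (window 0): ALLOW
  req#5 t=7ms (window 1): ALLOW
  req#6 t=8ms (window 1): ALLOW
  req#7 t=8ms (window 1): ALLOW
  req#8 t=8ms (window 1): ALLOW
  req#9 t=9ms (window 1): ALLOW

Allowed counts by window: 4 5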